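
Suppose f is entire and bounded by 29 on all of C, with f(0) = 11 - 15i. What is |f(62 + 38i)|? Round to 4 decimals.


Step 1: By Liouville's theorem, a bounded entire function is constant.
Step 2: f(z) = f(0) = 11 - 15i for all z.
Step 3: |f(w)| = |11 - 15i| = sqrt(121 + 225)
Step 4: = 18.6011

18.6011


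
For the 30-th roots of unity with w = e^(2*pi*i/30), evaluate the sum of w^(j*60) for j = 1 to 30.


Step 1: The sum sum_{j=1}^{n} w^(k*j) equals n if n | k, else 0.
Step 2: Here n = 30, k = 60
Step 3: Does n divide k? 30 | 60 -> True
Step 4: Sum = 30

30


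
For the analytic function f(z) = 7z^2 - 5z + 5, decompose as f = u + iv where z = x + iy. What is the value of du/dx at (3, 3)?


Step 1: f(z) = 7(x+iy)^2 - 5(x+iy) + 5
Step 2: u = 7(x^2 - y^2) - 5x + 5
Step 3: u_x = 14x - 5
Step 4: At (3, 3): u_x = 42 - 5 = 37

37


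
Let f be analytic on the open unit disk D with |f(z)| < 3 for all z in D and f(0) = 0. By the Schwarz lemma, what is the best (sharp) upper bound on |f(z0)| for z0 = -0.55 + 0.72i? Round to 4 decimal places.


Step 1: g = f/3 maps D -> D with g(0) = 0, so by the Schwarz lemma |g(z)| <= |z|, i.e. |f(z)| <= 3|z|; this is sharp (f(z) = 3z).
Step 2: |z0|^2 = (-0.55)^2 + 0.72^2 = 0.8209
Step 3: |z0| = sqrt(0.8209) = 0.906035
Step 4: Best bound = 3 * |z0| = 3 * 0.906035 = 2.7181

2.7181


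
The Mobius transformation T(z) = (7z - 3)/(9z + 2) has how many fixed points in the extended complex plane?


Step 1: Fixed points satisfy T(z) = z
Step 2: 9z^2 - 5z + 3 = 0
Step 3: Discriminant = (-5)^2 - 4*9*3 = -83
Step 4: Number of fixed points = 2

2


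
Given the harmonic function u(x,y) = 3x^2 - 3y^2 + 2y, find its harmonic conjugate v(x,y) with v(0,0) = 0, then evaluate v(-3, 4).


Step 1: v_x = -u_y = 6y - 2
Step 2: v_y = u_x = 6x + 0
Step 3: v = 6xy - 2x + C
Step 4: v(0,0) = 0 => C = 0
Step 5: v(-3, 4) = -66

-66


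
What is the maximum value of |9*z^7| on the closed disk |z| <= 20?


Step 1: On |z| = 20, |f(z)| = 9 * |z|^7 = 9 * 20^7
Step 2: By maximum modulus principle, maximum is on boundary.
Step 3: Maximum = 9 * 1280000000 = 11520000000

11520000000


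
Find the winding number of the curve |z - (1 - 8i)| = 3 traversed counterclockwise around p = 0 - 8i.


Step 1: Center c = (1, -8), radius = 3
Step 2: |p - c|^2 = (-1)^2 + 0^2 = 1
Step 3: r^2 = 9
Step 4: |p-c| < r so winding number = 1

1


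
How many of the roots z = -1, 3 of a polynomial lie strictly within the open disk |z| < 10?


Step 1: Check each root:
  z = -1: |-1| = 1 < 10
  z = 3: |3| = 3 < 10
Step 2: Count = 2

2


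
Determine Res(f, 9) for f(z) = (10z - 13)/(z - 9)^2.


Step 1: Pole of order 2 at z = 9
Step 2: Res = lim d/dz [(z - 9)^2 * f(z)] as z -> 9
Step 3: (z - 9)^2 * f(z) = 10z - 13
Step 4: d/dz[10z - 13] = 10

10


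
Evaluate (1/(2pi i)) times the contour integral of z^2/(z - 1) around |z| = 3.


Step 1: f(z) = z^2, a = 1 is inside |z| = 3
Step 2: By Cauchy integral formula: (1/(2pi*i)) * integral = f(a)
Step 3: f(1) = 1^2 = 1

1


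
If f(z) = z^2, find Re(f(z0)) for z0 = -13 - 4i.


Step 1: z0 = -13 - 4i
Step 2: z0^2 = (-13)^2 - (-4)^2 + 104i
Step 3: real part = 169 - 16 = 153

153


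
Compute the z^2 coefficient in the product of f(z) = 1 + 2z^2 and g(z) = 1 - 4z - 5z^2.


Step 1: z^2 term in f*g comes from: (1)*(-5z^2) + (0)*(-4z) + (2z^2)*(1)
Step 2: = -5 + 0 + 2
Step 3: = -3

-3


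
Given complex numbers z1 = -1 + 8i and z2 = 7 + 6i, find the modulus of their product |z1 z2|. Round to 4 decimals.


Step 1: |z1| = sqrt((-1)^2 + 8^2) = sqrt(65)
Step 2: |z2| = sqrt(7^2 + 6^2) = sqrt(85)
Step 3: |z1*z2| = |z1|*|z2| = sqrt(65) * sqrt(85) = sqrt(65 * 85) = sqrt(5525)
Step 4: = 74.3303

74.3303


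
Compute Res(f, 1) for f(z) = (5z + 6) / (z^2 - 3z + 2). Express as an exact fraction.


Step 1: Q(z) = z^2 - 3z + 2 = (z - 1)(z - 2)
Step 2: Q'(z) = 2z - 3
Step 3: Q'(1) = -1, P(1) = 11
Step 4: Res = P(1)/Q'(1) = 11/(-1) = -11

-11


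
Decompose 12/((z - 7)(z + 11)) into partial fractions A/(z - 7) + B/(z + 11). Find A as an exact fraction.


Step 1: Multiply both sides by (z - 7) and set z = 7
Step 2: A = 12 / (7 + 11)
Step 3: A = 12 / 18
Step 4: A = 2/3

2/3


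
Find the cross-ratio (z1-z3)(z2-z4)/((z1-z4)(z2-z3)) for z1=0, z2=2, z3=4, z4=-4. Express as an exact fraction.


Step 1: (z1-z3)(z2-z4) = (-4) * 6 = -24
Step 2: (z1-z4)(z2-z3) = 4 * (-2) = -8
Step 3: Cross-ratio = 24/8 = 3

3


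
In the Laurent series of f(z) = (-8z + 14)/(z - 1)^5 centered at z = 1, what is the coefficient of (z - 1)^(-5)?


Step 1: Write the numerator in powers of (z - 1): -8z + 14 = -8(z - 1) + (-8*1 + 14) = -8(z - 1) + 6
Step 2: Divide by (z - 1)^5: f(z) = 6(z - 1)^(-5) - 8(z - 1)^(-4)
Step 3: This finite sum is the Laurent series of f about z = 1.
Step 4: Coefficient of (z - 1)^(-5) = -8*1 + 14 = 6

6


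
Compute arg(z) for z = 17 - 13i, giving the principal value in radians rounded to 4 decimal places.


Step 1: z = 17 - 13i
Step 2: arg(z) = atan2(-13, 17)
Step 3: arg(z) = -0.6528

-0.6528


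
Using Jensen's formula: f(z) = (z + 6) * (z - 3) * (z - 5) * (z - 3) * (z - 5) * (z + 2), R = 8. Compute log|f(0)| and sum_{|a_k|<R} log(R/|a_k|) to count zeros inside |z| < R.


Jensen's formula: (1/2pi)*integral log|f(Re^it)|dt = log|f(0)| + sum_{|a_k|<R} log(R/|a_k|)
Step 1: f(0) = 6 * (-3) * (-5) * (-3) * (-5) * 2 = 2700
Step 2: log|f(0)| = log|-6| + log|3| + log|5| + log|3| + log|5| + log|-2| = 7.901
Step 3: Zeros inside |z| < 8: -6, 3, 5, 3, 5, -2
Step 4: Jensen sum = log(8/6) + log(8/3) + log(8/5) + log(8/3) + log(8/5) + log(8/2) = 4.5756
Step 5: n(R) = number of terms in the Jensen sum = count of zeros inside |z| < 8 = 6

6


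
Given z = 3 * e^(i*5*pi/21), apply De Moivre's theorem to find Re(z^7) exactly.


Step 1: By De Moivre's theorem, z^7 = 3^7 * e^(i*7*5*pi/21) = 2187 * (cos(5*pi/3) + i*sin(5*pi/3))
Step 2: |z|^7 = 3^7 = 2187
Step 3: The angle 5*pi/3 already lies in [0, 2*pi)
Step 4: cos(5*pi/3) = 1/2
Step 5: Re(z^7) = 2187 * 1/2 = 2187/2

2187/2


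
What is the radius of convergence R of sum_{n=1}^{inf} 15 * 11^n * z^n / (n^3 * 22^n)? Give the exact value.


Step 1: General term a_n = 15 * 11^n / (n^3 * 22^n)
Step 2: By the root test, |a_n|^(1/n) = 15^(1/n) * 11 / (n^(3/n) * 22) -> 11/22 as n -> infinity (since 15^(1/n) -> 1 and n^(3/n) -> 1)
Step 3: R = 1/lim|a_n|^(1/n) = 22/11 = 2

2


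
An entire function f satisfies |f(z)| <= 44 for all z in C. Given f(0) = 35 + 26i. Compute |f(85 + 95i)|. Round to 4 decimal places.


Step 1: By Liouville's theorem, a bounded entire function is constant.
Step 2: f(z) = f(0) = 35 + 26i for all z.
Step 3: |f(w)| = |35 + 26i| = sqrt(1225 + 676)
Step 4: = 43.6005

43.6005


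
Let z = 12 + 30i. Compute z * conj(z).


Step 1: conj(z) = 12 - 30i
Step 2: z * conj(z) = 12^2 + 30^2
Step 3: = 144 + 900 = 1044

1044


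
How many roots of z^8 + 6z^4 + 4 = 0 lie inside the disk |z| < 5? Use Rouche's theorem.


Step 1: On |z| = 5 the three terms have sizes |z^8| = 5^8 = 390625, |6z^4| = 6*5^4 = 3750, |4| = 4
Step 2: The dominant term is g(z) = z^8; let h(z) = 6z^4 + 4 so f = g + h
Step 3: On |z| = 5: |g| = 390625 and |h| <= 3750 + 4 = 3754
Step 4: Since 390625 > 3754, |h| < |g| on |z| = 5, so by Rouche f has the same number of zeros as g inside |z| < 5
Step 5: g(z) = z^8 has 8 zeros (all at the origin) inside |z| < 5. Answer = 8

8


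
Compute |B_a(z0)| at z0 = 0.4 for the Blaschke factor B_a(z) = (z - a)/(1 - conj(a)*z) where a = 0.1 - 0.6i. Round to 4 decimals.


Step 1: Numerator z0 - a = 0.4 - (0.1 - 0.6i) = 0.3 + 0.6i
Step 2: Denominator 1 - conj(a)*z0 = 1 - (0.1 + 0.6i)*0.4 = 0.96 - 0.24i
Step 3: |z0 - a|^2 = 0.3^2 + 0.6^2 = 0.45; |1 - conj(a)*z0|^2 = 0.96^2 + (-0.24)^2 = 0.9792
Step 4: |B_a(0.4)| = sqrt(0.45 / 0.9792) = sqrt(0.459559)
Step 5: = 0.6779

0.6779


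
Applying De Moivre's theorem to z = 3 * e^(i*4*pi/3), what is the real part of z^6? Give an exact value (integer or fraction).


Step 1: By De Moivre's theorem, z^6 = 3^6 * e^(i*6*4*pi/3) = 729 * (cos(8*pi) + i*sin(8*pi))
Step 2: |z|^6 = 3^6 = 729
Step 3: Reduce the angle mod 2*pi: 8*pi - 8*pi = 0
Step 4: cos(0) = 1
Step 5: Re(z^6) = 729 * 1 = 729

729


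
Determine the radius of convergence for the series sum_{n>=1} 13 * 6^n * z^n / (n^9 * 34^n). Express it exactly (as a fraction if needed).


Step 1: General term a_n = 13 * 6^n / (n^9 * 34^n)
Step 2: By the root test, |a_n|^(1/n) = 13^(1/n) * 6 / (n^(9/n) * 34) -> 6/34 as n -> infinity (since 13^(1/n) -> 1 and n^(9/n) -> 1)
Step 3: R = 1/lim|a_n|^(1/n) = 34/6 = 17/3

17/3


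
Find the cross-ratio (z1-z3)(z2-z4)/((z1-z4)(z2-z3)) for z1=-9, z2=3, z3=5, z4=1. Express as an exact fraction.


Step 1: (z1-z3)(z2-z4) = (-14) * 2 = -28
Step 2: (z1-z4)(z2-z3) = (-10) * (-2) = 20
Step 3: Cross-ratio = -28/20 = -7/5

-7/5


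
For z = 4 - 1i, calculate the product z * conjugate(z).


Step 1: conj(z) = 4 + 1i
Step 2: z * conj(z) = 4^2 + (-1)^2
Step 3: = 16 + 1 = 17

17


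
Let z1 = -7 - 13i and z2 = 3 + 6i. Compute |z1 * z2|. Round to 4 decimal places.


Step 1: |z1| = sqrt((-7)^2 + (-13)^2) = sqrt(218)
Step 2: |z2| = sqrt(3^2 + 6^2) = sqrt(45)
Step 3: |z1*z2| = |z1|*|z2| = sqrt(218) * sqrt(45) = sqrt(218 * 45) = sqrt(9810)
Step 4: = 99.0454

99.0454


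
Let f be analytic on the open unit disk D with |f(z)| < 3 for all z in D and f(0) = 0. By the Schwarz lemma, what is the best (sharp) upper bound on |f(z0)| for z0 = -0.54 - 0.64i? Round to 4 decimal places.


Step 1: g = f/3 maps D -> D with g(0) = 0, so by the Schwarz lemma |g(z)| <= |z|, i.e. |f(z)| <= 3|z|; this is sharp (f(z) = 3z).
Step 2: |z0|^2 = (-0.54)^2 + (-0.64)^2 = 0.7012
Step 3: |z0| = sqrt(0.7012) = 0.837377
Step 4: Best bound = 3 * |z0| = 3 * 0.837377 = 2.5121

2.5121


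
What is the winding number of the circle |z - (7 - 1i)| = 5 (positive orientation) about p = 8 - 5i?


Step 1: Center c = (7, -1), radius = 5
Step 2: |p - c|^2 = 1^2 + (-4)^2 = 17
Step 3: r^2 = 25
Step 4: |p-c| < r so winding number = 1

1


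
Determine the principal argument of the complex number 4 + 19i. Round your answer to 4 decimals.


Step 1: z = 4 + 19i
Step 2: arg(z) = atan2(19, 4)
Step 3: arg(z) = 1.3633

1.3633


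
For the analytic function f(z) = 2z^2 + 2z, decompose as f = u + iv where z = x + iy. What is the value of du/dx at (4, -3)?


Step 1: f(z) = 2(x+iy)^2 + 2(x+iy) + 0
Step 2: u = 2(x^2 - y^2) + 2x + 0
Step 3: u_x = 4x + 2
Step 4: At (4, -3): u_x = 16 + 2 = 18

18


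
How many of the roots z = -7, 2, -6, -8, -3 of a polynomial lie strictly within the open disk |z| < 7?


Step 1: Check each root:
  z = -7: |-7| = 7 >= 7
  z = 2: |2| = 2 < 7
  z = -6: |-6| = 6 < 7
  z = -8: |-8| = 8 >= 7
  z = -3: |-3| = 3 < 7
Step 2: Count = 3

3


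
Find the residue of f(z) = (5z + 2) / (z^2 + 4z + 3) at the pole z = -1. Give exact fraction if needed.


Step 1: Q(z) = z^2 + 4z + 3 = (z + 1)(z + 3)
Step 2: Q'(z) = 2z + 4
Step 3: Q'(-1) = 2, P(-1) = -3
Step 4: Res = P(-1)/Q'(-1) = -3/2 = -3/2

-3/2


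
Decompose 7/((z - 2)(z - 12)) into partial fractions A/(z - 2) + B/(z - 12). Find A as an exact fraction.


Step 1: Multiply both sides by (z - 2) and set z = 2
Step 2: A = 7 / (2 - 12)
Step 3: A = 7 / (-10)
Step 4: A = -7/10

-7/10


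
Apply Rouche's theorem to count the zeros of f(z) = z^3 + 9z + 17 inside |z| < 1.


Step 1: On |z| = 1 the three terms have sizes |z^3| = 1^3 = 1, |9z| = 9*1 = 9, |17| = 17
Step 2: The dominant term is g(z) = 17; let h(z) = z^3 + 9z so f = g + h
Step 3: On |z| = 1: |g| = 17 and |h| <= 1 + 9 = 10
Step 4: Since 17 > 10, |h| < |g| on |z| = 1, so by Rouche f has the same number of zeros as g inside |z| < 1
Step 5: g(z) = 17 is a nonzero constant with no zeros inside |z| < 1. Answer = 0

0


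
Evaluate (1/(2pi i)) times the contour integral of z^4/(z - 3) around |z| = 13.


Step 1: f(z) = z^4, a = 3 is inside |z| = 13
Step 2: By Cauchy integral formula: (1/(2pi*i)) * integral = f(a)
Step 3: f(3) = 3^4 = 81

81


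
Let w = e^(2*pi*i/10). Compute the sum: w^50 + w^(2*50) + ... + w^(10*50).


Step 1: The sum sum_{j=1}^{n} w^(k*j) equals n if n | k, else 0.
Step 2: Here n = 10, k = 50
Step 3: Does n divide k? 10 | 50 -> True
Step 4: Sum = 10

10


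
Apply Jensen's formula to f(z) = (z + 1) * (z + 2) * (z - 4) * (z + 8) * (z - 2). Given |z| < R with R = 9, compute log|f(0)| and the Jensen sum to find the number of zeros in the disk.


Jensen's formula: (1/2pi)*integral log|f(Re^it)|dt = log|f(0)| + sum_{|a_k|<R} log(R/|a_k|)
Step 1: f(0) = 1 * 2 * (-4) * 8 * (-2) = 128
Step 2: log|f(0)| = log|-1| + log|-2| + log|4| + log|-8| + log|2| = 4.852
Step 3: Zeros inside |z| < 9: -1, -2, 4, -8, 2
Step 4: Jensen sum = log(9/1) + log(9/2) + log(9/4) + log(9/8) + log(9/2) = 6.1341
Step 5: n(R) = number of terms in the Jensen sum = count of zeros inside |z| < 9 = 5

5


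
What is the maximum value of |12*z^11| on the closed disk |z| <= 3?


Step 1: On |z| = 3, |f(z)| = 12 * |z|^11 = 12 * 3^11
Step 2: By maximum modulus principle, maximum is on boundary.
Step 3: Maximum = 12 * 177147 = 2125764

2125764


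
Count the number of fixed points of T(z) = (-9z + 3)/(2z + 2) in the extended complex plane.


Step 1: Fixed points satisfy T(z) = z
Step 2: 2z^2 + 11z - 3 = 0
Step 3: Discriminant = 11^2 - 4*2*(-3) = 145
Step 4: Number of fixed points = 2

2


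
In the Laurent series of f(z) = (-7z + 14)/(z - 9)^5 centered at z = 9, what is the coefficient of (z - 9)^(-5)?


Step 1: Write the numerator in powers of (z - 9): -7z + 14 = -7(z - 9) + (-7*9 + 14) = -7(z - 9) - 49
Step 2: Divide by (z - 9)^5: f(z) = -49(z - 9)^(-5) - 7(z - 9)^(-4)
Step 3: This finite sum is the Laurent series of f about z = 9.
Step 4: Coefficient of (z - 9)^(-5) = -7*9 + 14 = -49

-49


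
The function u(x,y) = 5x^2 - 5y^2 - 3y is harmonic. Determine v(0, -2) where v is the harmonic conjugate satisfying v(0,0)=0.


Step 1: v_x = -u_y = 10y + 3
Step 2: v_y = u_x = 10x + 0
Step 3: v = 10xy + 3x + C
Step 4: v(0,0) = 0 => C = 0
Step 5: v(0, -2) = 0

0


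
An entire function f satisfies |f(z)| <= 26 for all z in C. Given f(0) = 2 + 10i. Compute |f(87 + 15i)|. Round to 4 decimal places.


Step 1: By Liouville's theorem, a bounded entire function is constant.
Step 2: f(z) = f(0) = 2 + 10i for all z.
Step 3: |f(w)| = |2 + 10i| = sqrt(4 + 100)
Step 4: = 10.198

10.198


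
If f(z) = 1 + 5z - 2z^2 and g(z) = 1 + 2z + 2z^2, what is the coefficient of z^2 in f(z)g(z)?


Step 1: z^2 term in f*g comes from: (1)*(2z^2) + (5z)*(2z) + (-2z^2)*(1)
Step 2: = 2 + 10 - 2
Step 3: = 10

10


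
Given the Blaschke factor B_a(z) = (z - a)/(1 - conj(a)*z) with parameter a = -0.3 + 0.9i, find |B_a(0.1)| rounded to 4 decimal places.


Step 1: Numerator z0 - a = 0.1 - (-0.3 + 0.9i) = 0.4 - 0.9i
Step 2: Denominator 1 - conj(a)*z0 = 1 - (-0.3 - 0.9i)*0.1 = 1.03 + 0.09i
Step 3: |z0 - a|^2 = 0.4^2 + (-0.9)^2 = 0.97; |1 - conj(a)*z0|^2 = 1.03^2 + 0.09^2 = 1.069
Step 4: |B_a(0.1)| = sqrt(0.97 / 1.069) = sqrt(0.90739)
Step 5: = 0.9526

0.9526


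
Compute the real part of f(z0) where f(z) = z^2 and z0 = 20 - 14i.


Step 1: z0 = 20 - 14i
Step 2: z0^2 = 20^2 - (-14)^2 - 560i
Step 3: real part = 400 - 196 = 204

204


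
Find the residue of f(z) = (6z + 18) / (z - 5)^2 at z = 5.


Step 1: Pole of order 2 at z = 5
Step 2: Res = lim d/dz [(z - 5)^2 * f(z)] as z -> 5
Step 3: (z - 5)^2 * f(z) = 6z + 18
Step 4: d/dz[6z + 18] = 6

6


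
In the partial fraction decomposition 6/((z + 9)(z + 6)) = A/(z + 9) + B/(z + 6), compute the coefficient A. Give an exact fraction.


Step 1: Multiply both sides by (z + 9) and set z = -9
Step 2: A = 6 / (-9 + 6)
Step 3: A = 6 / (-3)
Step 4: A = -2

-2


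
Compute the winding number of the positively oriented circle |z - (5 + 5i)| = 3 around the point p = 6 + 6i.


Step 1: Center c = (5, 5), radius = 3
Step 2: |p - c|^2 = 1^2 + 1^2 = 2
Step 3: r^2 = 9
Step 4: |p-c| < r so winding number = 1

1


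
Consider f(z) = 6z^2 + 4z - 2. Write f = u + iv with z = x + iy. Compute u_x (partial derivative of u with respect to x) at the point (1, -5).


Step 1: f(z) = 6(x+iy)^2 + 4(x+iy) - 2
Step 2: u = 6(x^2 - y^2) + 4x - 2
Step 3: u_x = 12x + 4
Step 4: At (1, -5): u_x = 12 + 4 = 16

16


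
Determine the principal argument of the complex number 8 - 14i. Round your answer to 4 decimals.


Step 1: z = 8 - 14i
Step 2: arg(z) = atan2(-14, 8)
Step 3: arg(z) = -1.0517

-1.0517


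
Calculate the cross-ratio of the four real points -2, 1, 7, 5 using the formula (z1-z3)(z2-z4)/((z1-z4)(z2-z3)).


Step 1: (z1-z3)(z2-z4) = (-9) * (-4) = 36
Step 2: (z1-z4)(z2-z3) = (-7) * (-6) = 42
Step 3: Cross-ratio = 36/42 = 6/7

6/7


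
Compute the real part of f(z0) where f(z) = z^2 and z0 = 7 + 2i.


Step 1: z0 = 7 + 2i
Step 2: z0^2 = 7^2 - 2^2 + 28i
Step 3: real part = 49 - 4 = 45

45


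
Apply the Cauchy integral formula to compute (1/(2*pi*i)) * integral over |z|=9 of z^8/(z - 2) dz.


Step 1: f(z) = z^8, a = 2 is inside |z| = 9
Step 2: By Cauchy integral formula: (1/(2pi*i)) * integral = f(a)
Step 3: f(2) = 2^8 = 256

256


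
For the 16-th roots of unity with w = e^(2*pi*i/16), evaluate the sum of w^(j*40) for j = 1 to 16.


Step 1: The sum sum_{j=1}^{n} w^(k*j) equals n if n | k, else 0.
Step 2: Here n = 16, k = 40
Step 3: Does n divide k? 16 | 40 -> False
Step 4: Sum = 0

0


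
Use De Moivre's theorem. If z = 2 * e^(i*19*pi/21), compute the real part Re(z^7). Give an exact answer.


Step 1: By De Moivre's theorem, z^7 = 2^7 * e^(i*7*19*pi/21) = 128 * (cos(19*pi/3) + i*sin(19*pi/3))
Step 2: |z|^7 = 2^7 = 128
Step 3: Reduce the angle mod 2*pi: 19*pi/3 - 6*pi = pi/3
Step 4: cos(pi/3) = 1/2
Step 5: Re(z^7) = 128 * 1/2 = 64

64


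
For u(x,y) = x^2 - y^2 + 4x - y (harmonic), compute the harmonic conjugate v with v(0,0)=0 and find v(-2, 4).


Step 1: v_x = -u_y = 2y + 1
Step 2: v_y = u_x = 2x + 4
Step 3: v = 2xy + x + 4y + C
Step 4: v(0,0) = 0 => C = 0
Step 5: v(-2, 4) = -2

-2


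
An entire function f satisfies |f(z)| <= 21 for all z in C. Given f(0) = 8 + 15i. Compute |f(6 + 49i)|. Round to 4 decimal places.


Step 1: By Liouville's theorem, a bounded entire function is constant.
Step 2: f(z) = f(0) = 8 + 15i for all z.
Step 3: |f(w)| = |8 + 15i| = sqrt(64 + 225)
Step 4: = 17.0

17.0


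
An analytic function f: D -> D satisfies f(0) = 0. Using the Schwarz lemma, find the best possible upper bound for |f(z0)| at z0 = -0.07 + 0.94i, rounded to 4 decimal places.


Step 1: Schwarz lemma: if f: D -> D is analytic with f(0) = 0, then |f(z)| <= |z| for all z in D, and this is sharp (f(z) = z).
Step 2: |z0|^2 = (-0.07)^2 + 0.94^2 = 0.8885
Step 3: |z0| = sqrt(0.8885) = 0.942603
Step 4: Best bound = |z0| = 0.9426

0.9426


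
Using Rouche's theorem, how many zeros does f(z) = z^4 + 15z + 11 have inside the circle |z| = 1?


Step 1: On |z| = 1 the three terms have sizes |z^4| = 1^4 = 1, |15z| = 15*1 = 15, |11| = 11
Step 2: The dominant term is g(z) = 15z; let h(z) = z^4 + 11 so f = g + h
Step 3: On |z| = 1: |g| = 15 and |h| <= 1 + 11 = 12
Step 4: Since 15 > 12, |h| < |g| on |z| = 1, so by Rouche f has the same number of zeros as g inside |z| < 1
Step 5: g(z) = 15z has 1 zero (at the origin, multiplicity 1) inside |z| < 1. Answer = 1

1


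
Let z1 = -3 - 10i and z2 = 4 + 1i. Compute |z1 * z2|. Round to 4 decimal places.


Step 1: |z1| = sqrt((-3)^2 + (-10)^2) = sqrt(109)
Step 2: |z2| = sqrt(4^2 + 1^2) = sqrt(17)
Step 3: |z1*z2| = |z1|*|z2| = sqrt(109) * sqrt(17) = sqrt(109 * 17) = sqrt(1853)
Step 4: = 43.0465

43.0465


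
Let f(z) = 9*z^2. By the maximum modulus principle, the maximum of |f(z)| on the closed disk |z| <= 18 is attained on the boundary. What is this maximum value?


Step 1: On |z| = 18, |f(z)| = 9 * |z|^2 = 9 * 18^2
Step 2: By maximum modulus principle, maximum is on boundary.
Step 3: Maximum = 9 * 324 = 2916

2916


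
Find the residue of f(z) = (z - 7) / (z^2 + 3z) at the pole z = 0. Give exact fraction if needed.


Step 1: Q(z) = z^2 + 3z = (z)(z + 3)
Step 2: Q'(z) = 2z + 3
Step 3: Q'(0) = 3, P(0) = -7
Step 4: Res = P(0)/Q'(0) = -7/3 = -7/3

-7/3


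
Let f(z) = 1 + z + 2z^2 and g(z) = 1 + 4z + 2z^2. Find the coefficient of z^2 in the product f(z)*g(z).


Step 1: z^2 term in f*g comes from: (1)*(2z^2) + (z)*(4z) + (2z^2)*(1)
Step 2: = 2 + 4 + 2
Step 3: = 8

8


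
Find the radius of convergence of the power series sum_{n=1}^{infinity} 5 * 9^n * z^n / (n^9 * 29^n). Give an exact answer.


Step 1: General term a_n = 5 * 9^n / (n^9 * 29^n)
Step 2: By the root test, |a_n|^(1/n) = 5^(1/n) * 9 / (n^(9/n) * 29) -> 9/29 as n -> infinity (since 5^(1/n) -> 1 and n^(9/n) -> 1)
Step 3: R = 1/lim|a_n|^(1/n) = 29/9

29/9


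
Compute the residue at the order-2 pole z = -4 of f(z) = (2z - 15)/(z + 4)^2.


Step 1: Pole of order 2 at z = -4
Step 2: Res = lim d/dz [(z + 4)^2 * f(z)] as z -> -4
Step 3: (z + 4)^2 * f(z) = 2z - 15
Step 4: d/dz[2z - 15] = 2

2


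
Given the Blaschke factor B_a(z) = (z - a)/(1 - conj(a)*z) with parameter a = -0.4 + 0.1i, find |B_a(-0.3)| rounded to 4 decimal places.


Step 1: Numerator z0 - a = -0.3 - (-0.4 + 0.1i) = 0.1 - 0.1i
Step 2: Denominator 1 - conj(a)*z0 = 1 - (-0.4 - 0.1i)*(-0.3) = 0.88 - 0.03i
Step 3: |z0 - a|^2 = 0.1^2 + (-0.1)^2 = 0.02; |1 - conj(a)*z0|^2 = 0.88^2 + (-0.03)^2 = 0.7753
Step 4: |B_a(-0.3)| = sqrt(0.02 / 0.7753) = sqrt(0.025796)
Step 5: = 0.1606

0.1606


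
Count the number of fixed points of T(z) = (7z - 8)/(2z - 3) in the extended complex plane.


Step 1: Fixed points satisfy T(z) = z
Step 2: 2z^2 - 10z + 8 = 0
Step 3: Discriminant = (-10)^2 - 4*2*8 = 36
Step 4: Number of fixed points = 2

2


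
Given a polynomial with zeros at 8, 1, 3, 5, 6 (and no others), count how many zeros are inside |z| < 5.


Step 1: Check each root:
  z = 8: |8| = 8 >= 5
  z = 1: |1| = 1 < 5
  z = 3: |3| = 3 < 5
  z = 5: |5| = 5 >= 5
  z = 6: |6| = 6 >= 5
Step 2: Count = 2

2


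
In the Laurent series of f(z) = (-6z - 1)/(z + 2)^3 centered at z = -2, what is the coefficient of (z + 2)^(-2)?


Step 1: Write the numerator in powers of (z + 2): -6z - 1 = -6(z + 2) + (-6*(-2) - 1) = -6(z + 2) + 11
Step 2: Divide by (z + 2)^3: f(z) = 11(z + 2)^(-3) - 6(z + 2)^(-2)
Step 3: This finite sum is the Laurent series of f about z = -2.
Step 4: Coefficient of (z + 2)^(-2) = coefficient of (z + 2) in the re-centred numerator = -6

-6


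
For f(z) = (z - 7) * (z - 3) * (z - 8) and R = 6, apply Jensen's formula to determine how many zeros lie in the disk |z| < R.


Jensen's formula: (1/2pi)*integral log|f(Re^it)|dt = log|f(0)| + sum_{|a_k|<R} log(R/|a_k|)
Step 1: f(0) = (-7) * (-3) * (-8) = -168
Step 2: log|f(0)| = log|7| + log|3| + log|8| = 5.124
Step 3: Zeros inside |z| < 6: 3
Step 4: Jensen sum = log(6/3) = 0.6931
Step 5: n(R) = number of terms in the Jensen sum = count of zeros inside |z| < 6 = 1

1


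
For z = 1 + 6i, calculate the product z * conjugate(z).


Step 1: conj(z) = 1 - 6i
Step 2: z * conj(z) = 1^2 + 6^2
Step 3: = 1 + 36 = 37

37


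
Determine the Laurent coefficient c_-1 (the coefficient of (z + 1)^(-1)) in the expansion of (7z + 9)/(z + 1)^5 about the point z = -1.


Step 1: Write the numerator in powers of (z + 1): 7z + 9 = 7(z + 1) + (7*(-1) + 9) = 7(z + 1) + 2
Step 2: Divide by (z + 1)^5: f(z) = 2(z + 1)^(-5) + 7(z + 1)^(-4)
Step 3: This finite sum is the Laurent series of f about z = -1.
Step 4: Only the powers -5 and -4 appear, so the coefficient of (z + 1)^(-1) = 0

0


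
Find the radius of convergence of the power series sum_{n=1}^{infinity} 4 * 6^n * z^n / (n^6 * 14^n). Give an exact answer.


Step 1: General term a_n = 4 * 6^n / (n^6 * 14^n)
Step 2: By the root test, |a_n|^(1/n) = 4^(1/n) * 6 / (n^(6/n) * 14) -> 6/14 as n -> infinity (since 4^(1/n) -> 1 and n^(6/n) -> 1)
Step 3: R = 1/lim|a_n|^(1/n) = 14/6 = 7/3

7/3


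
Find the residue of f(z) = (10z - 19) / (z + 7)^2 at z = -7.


Step 1: Pole of order 2 at z = -7
Step 2: Res = lim d/dz [(z + 7)^2 * f(z)] as z -> -7
Step 3: (z + 7)^2 * f(z) = 10z - 19
Step 4: d/dz[10z - 19] = 10

10


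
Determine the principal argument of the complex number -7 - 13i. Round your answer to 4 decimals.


Step 1: z = -7 - 13i
Step 2: arg(z) = atan2(-13, -7)
Step 3: arg(z) = -2.0647

-2.0647


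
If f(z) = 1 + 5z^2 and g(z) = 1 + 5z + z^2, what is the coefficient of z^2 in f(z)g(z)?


Step 1: z^2 term in f*g comes from: (1)*(z^2) + (0)*(5z) + (5z^2)*(1)
Step 2: = 1 + 0 + 5
Step 3: = 6

6


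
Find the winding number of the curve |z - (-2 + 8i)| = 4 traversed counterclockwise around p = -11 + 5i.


Step 1: Center c = (-2, 8), radius = 4
Step 2: |p - c|^2 = (-9)^2 + (-3)^2 = 90
Step 3: r^2 = 16
Step 4: |p-c| > r so winding number = 0

0


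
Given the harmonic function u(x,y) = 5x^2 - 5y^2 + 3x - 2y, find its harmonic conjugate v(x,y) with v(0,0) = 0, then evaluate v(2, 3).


Step 1: v_x = -u_y = 10y + 2
Step 2: v_y = u_x = 10x + 3
Step 3: v = 10xy + 2x + 3y + C
Step 4: v(0,0) = 0 => C = 0
Step 5: v(2, 3) = 73

73


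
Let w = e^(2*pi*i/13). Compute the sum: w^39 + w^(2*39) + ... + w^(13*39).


Step 1: The sum sum_{j=1}^{n} w^(k*j) equals n if n | k, else 0.
Step 2: Here n = 13, k = 39
Step 3: Does n divide k? 13 | 39 -> True
Step 4: Sum = 13

13


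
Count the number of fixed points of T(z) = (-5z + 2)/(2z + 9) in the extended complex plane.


Step 1: Fixed points satisfy T(z) = z
Step 2: 2z^2 + 14z - 2 = 0
Step 3: Discriminant = 14^2 - 4*2*(-2) = 212
Step 4: Number of fixed points = 2

2


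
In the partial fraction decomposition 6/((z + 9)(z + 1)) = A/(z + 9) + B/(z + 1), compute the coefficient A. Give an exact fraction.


Step 1: Multiply both sides by (z + 9) and set z = -9
Step 2: A = 6 / (-9 + 1)
Step 3: A = 6 / (-8)
Step 4: A = -3/4

-3/4


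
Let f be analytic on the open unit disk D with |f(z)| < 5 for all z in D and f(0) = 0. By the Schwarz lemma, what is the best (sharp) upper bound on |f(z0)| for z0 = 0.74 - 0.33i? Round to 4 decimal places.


Step 1: g = f/5 maps D -> D with g(0) = 0, so by the Schwarz lemma |g(z)| <= |z|, i.e. |f(z)| <= 5|z|; this is sharp (f(z) = 5z).
Step 2: |z0|^2 = 0.74^2 + (-0.33)^2 = 0.6565
Step 3: |z0| = sqrt(0.6565) = 0.810247
Step 4: Best bound = 5 * |z0| = 5 * 0.810247 = 4.0512

4.0512


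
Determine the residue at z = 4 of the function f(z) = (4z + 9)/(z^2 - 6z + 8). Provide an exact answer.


Step 1: Q(z) = z^2 - 6z + 8 = (z - 4)(z - 2)
Step 2: Q'(z) = 2z - 6
Step 3: Q'(4) = 2, P(4) = 25
Step 4: Res = P(4)/Q'(4) = 25/2 = 25/2

25/2


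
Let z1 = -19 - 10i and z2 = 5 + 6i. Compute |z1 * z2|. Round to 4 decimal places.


Step 1: |z1| = sqrt((-19)^2 + (-10)^2) = sqrt(461)
Step 2: |z2| = sqrt(5^2 + 6^2) = sqrt(61)
Step 3: |z1*z2| = |z1|*|z2| = sqrt(461) * sqrt(61) = sqrt(461 * 61) = sqrt(28121)
Step 4: = 167.6932

167.6932


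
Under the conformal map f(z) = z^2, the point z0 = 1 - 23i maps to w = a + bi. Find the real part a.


Step 1: z0 = 1 - 23i
Step 2: z0^2 = 1^2 - (-23)^2 - 46i
Step 3: real part = 1 - 529 = -528

-528


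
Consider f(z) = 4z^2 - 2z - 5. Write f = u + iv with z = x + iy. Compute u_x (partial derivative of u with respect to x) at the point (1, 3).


Step 1: f(z) = 4(x+iy)^2 - 2(x+iy) - 5
Step 2: u = 4(x^2 - y^2) - 2x - 5
Step 3: u_x = 8x - 2
Step 4: At (1, 3): u_x = 8 - 2 = 6

6


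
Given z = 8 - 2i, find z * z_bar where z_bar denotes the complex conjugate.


Step 1: conj(z) = 8 + 2i
Step 2: z * conj(z) = 8^2 + (-2)^2
Step 3: = 64 + 4 = 68

68


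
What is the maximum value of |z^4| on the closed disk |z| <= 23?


Step 1: On |z| = 23, |f(z)| = |z|^4 = 23^4
Step 2: By maximum modulus principle, maximum is on boundary.
Step 3: Maximum = 279841 = 279841

279841


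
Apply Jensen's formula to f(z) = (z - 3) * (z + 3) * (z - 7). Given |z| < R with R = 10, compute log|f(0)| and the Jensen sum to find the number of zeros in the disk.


Jensen's formula: (1/2pi)*integral log|f(Re^it)|dt = log|f(0)| + sum_{|a_k|<R} log(R/|a_k|)
Step 1: f(0) = (-3) * 3 * (-7) = 63
Step 2: log|f(0)| = log|3| + log|-3| + log|7| = 4.1431
Step 3: Zeros inside |z| < 10: 3, -3, 7
Step 4: Jensen sum = log(10/3) + log(10/3) + log(10/7) = 2.7646
Step 5: n(R) = number of terms in the Jensen sum = count of zeros inside |z| < 10 = 3

3


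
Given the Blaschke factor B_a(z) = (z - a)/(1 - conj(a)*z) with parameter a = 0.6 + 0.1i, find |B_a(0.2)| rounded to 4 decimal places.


Step 1: Numerator z0 - a = 0.2 - (0.6 + 0.1i) = -0.4 - 0.1i
Step 2: Denominator 1 - conj(a)*z0 = 1 - (0.6 - 0.1i)*0.2 = 0.88 + 0.02i
Step 3: |z0 - a|^2 = (-0.4)^2 + (-0.1)^2 = 0.17; |1 - conj(a)*z0|^2 = 0.88^2 + 0.02^2 = 0.7748
Step 4: |B_a(0.2)| = sqrt(0.17 / 0.7748) = sqrt(0.219411)
Step 5: = 0.4684

0.4684


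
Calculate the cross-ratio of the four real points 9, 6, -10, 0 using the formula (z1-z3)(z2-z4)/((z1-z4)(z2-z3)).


Step 1: (z1-z3)(z2-z4) = 19 * 6 = 114
Step 2: (z1-z4)(z2-z3) = 9 * 16 = 144
Step 3: Cross-ratio = 114/144 = 19/24

19/24


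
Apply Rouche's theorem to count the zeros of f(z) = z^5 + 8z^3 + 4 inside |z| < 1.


Step 1: On |z| = 1 the three terms have sizes |z^5| = 1^5 = 1, |8z^3| = 8*1^3 = 8, |4| = 4
Step 2: The dominant term is g(z) = 8z^3; let h(z) = z^5 + 4 so f = g + h
Step 3: On |z| = 1: |g| = 8 and |h| <= 1 + 4 = 5
Step 4: Since 8 > 5, |h| < |g| on |z| = 1, so by Rouche f has the same number of zeros as g inside |z| < 1
Step 5: g(z) = 8z^3 has 3 zeros (at the origin, multiplicity 3) inside |z| < 1. Answer = 3

3


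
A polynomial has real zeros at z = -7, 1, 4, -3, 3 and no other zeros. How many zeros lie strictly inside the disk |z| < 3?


Step 1: Check each root:
  z = -7: |-7| = 7 >= 3
  z = 1: |1| = 1 < 3
  z = 4: |4| = 4 >= 3
  z = -3: |-3| = 3 >= 3
  z = 3: |3| = 3 >= 3
Step 2: Count = 1

1


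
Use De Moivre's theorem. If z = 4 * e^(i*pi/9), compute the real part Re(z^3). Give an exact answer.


Step 1: By De Moivre's theorem, z^3 = 4^3 * e^(i*3*pi/9) = 64 * (cos(pi/3) + i*sin(pi/3))
Step 2: |z|^3 = 4^3 = 64
Step 3: The angle pi/3 already lies in [0, 2*pi)
Step 4: cos(pi/3) = 1/2
Step 5: Re(z^3) = 64 * 1/2 = 32

32


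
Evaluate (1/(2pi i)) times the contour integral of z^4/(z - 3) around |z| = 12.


Step 1: f(z) = z^4, a = 3 is inside |z| = 12
Step 2: By Cauchy integral formula: (1/(2pi*i)) * integral = f(a)
Step 3: f(3) = 3^4 = 81

81


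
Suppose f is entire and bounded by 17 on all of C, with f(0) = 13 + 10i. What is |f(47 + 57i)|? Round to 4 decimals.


Step 1: By Liouville's theorem, a bounded entire function is constant.
Step 2: f(z) = f(0) = 13 + 10i for all z.
Step 3: |f(w)| = |13 + 10i| = sqrt(169 + 100)
Step 4: = 16.4012

16.4012


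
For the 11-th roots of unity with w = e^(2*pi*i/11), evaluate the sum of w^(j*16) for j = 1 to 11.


Step 1: The sum sum_{j=1}^{n} w^(k*j) equals n if n | k, else 0.
Step 2: Here n = 11, k = 16
Step 3: Does n divide k? 11 | 16 -> False
Step 4: Sum = 0

0


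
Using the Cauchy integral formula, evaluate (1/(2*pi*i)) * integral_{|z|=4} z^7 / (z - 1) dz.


Step 1: f(z) = z^7, a = 1 is inside |z| = 4
Step 2: By Cauchy integral formula: (1/(2pi*i)) * integral = f(a)
Step 3: f(1) = 1^7 = 1

1


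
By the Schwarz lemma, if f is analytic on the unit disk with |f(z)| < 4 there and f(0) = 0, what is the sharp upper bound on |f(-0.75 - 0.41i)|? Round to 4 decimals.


Step 1: g = f/4 maps D -> D with g(0) = 0, so by the Schwarz lemma |g(z)| <= |z|, i.e. |f(z)| <= 4|z|; this is sharp (f(z) = 4z).
Step 2: |z0|^2 = (-0.75)^2 + (-0.41)^2 = 0.7306
Step 3: |z0| = sqrt(0.7306) = 0.854751
Step 4: Best bound = 4 * |z0| = 4 * 0.854751 = 3.419

3.419


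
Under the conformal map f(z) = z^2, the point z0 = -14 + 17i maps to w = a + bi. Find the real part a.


Step 1: z0 = -14 + 17i
Step 2: z0^2 = (-14)^2 - 17^2 - 476i
Step 3: real part = 196 - 289 = -93

-93


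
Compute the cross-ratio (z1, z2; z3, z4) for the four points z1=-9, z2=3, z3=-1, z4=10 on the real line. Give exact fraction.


Step 1: (z1-z3)(z2-z4) = (-8) * (-7) = 56
Step 2: (z1-z4)(z2-z3) = (-19) * 4 = -76
Step 3: Cross-ratio = -56/76 = -14/19

-14/19


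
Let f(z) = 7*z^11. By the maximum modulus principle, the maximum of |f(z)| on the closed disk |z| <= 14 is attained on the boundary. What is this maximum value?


Step 1: On |z| = 14, |f(z)| = 7 * |z|^11 = 7 * 14^11
Step 2: By maximum modulus principle, maximum is on boundary.
Step 3: Maximum = 7 * 4049565169664 = 28346956187648

28346956187648


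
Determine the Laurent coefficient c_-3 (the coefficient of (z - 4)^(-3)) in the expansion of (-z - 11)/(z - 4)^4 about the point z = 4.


Step 1: Write the numerator in powers of (z - 4): -z - 11 = -(z - 4) + (-1*4 - 11) = -(z - 4) - 15
Step 2: Divide by (z - 4)^4: f(z) = -15(z - 4)^(-4) - (z - 4)^(-3)
Step 3: This finite sum is the Laurent series of f about z = 4.
Step 4: Coefficient of (z - 4)^(-3) = coefficient of (z - 4) in the re-centred numerator = -1

-1


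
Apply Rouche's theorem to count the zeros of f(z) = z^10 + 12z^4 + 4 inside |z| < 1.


Step 1: On |z| = 1 the three terms have sizes |z^10| = 1^10 = 1, |12z^4| = 12*1^4 = 12, |4| = 4
Step 2: The dominant term is g(z) = 12z^4; let h(z) = z^10 + 4 so f = g + h
Step 3: On |z| = 1: |g| = 12 and |h| <= 1 + 4 = 5
Step 4: Since 12 > 5, |h| < |g| on |z| = 1, so by Rouche f has the same number of zeros as g inside |z| < 1
Step 5: g(z) = 12z^4 has 4 zeros (at the origin, multiplicity 4) inside |z| < 1. Answer = 4

4


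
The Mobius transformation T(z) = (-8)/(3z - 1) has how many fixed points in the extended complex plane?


Step 1: Fixed points satisfy T(z) = z
Step 2: 3z^2 - z + 8 = 0
Step 3: Discriminant = (-1)^2 - 4*3*8 = -95
Step 4: Number of fixed points = 2

2


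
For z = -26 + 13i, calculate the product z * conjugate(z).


Step 1: conj(z) = -26 - 13i
Step 2: z * conj(z) = (-26)^2 + 13^2
Step 3: = 676 + 169 = 845

845


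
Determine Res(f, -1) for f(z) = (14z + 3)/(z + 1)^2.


Step 1: Pole of order 2 at z = -1
Step 2: Res = lim d/dz [(z + 1)^2 * f(z)] as z -> -1
Step 3: (z + 1)^2 * f(z) = 14z + 3
Step 4: d/dz[14z + 3] = 14

14


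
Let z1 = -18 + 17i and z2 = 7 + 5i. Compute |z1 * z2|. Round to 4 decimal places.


Step 1: |z1| = sqrt((-18)^2 + 17^2) = sqrt(613)
Step 2: |z2| = sqrt(7^2 + 5^2) = sqrt(74)
Step 3: |z1*z2| = |z1|*|z2| = sqrt(613) * sqrt(74) = sqrt(613 * 74) = sqrt(45362)
Step 4: = 212.9836

212.9836


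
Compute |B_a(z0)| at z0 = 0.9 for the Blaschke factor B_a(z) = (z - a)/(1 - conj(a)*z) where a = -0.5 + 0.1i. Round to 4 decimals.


Step 1: Numerator z0 - a = 0.9 - (-0.5 + 0.1i) = 1.4 - 0.1i
Step 2: Denominator 1 - conj(a)*z0 = 1 - (-0.5 - 0.1i)*0.9 = 1.45 + 0.09i
Step 3: |z0 - a|^2 = 1.4^2 + (-0.1)^2 = 1.97; |1 - conj(a)*z0|^2 = 1.45^2 + 0.09^2 = 2.1106
Step 4: |B_a(0.9)| = sqrt(1.97 / 2.1106) = sqrt(0.933384)
Step 5: = 0.9661

0.9661


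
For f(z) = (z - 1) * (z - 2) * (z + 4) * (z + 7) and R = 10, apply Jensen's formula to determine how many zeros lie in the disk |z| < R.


Jensen's formula: (1/2pi)*integral log|f(Re^it)|dt = log|f(0)| + sum_{|a_k|<R} log(R/|a_k|)
Step 1: f(0) = (-1) * (-2) * 4 * 7 = 56
Step 2: log|f(0)| = log|1| + log|2| + log|-4| + log|-7| = 4.0254
Step 3: Zeros inside |z| < 10: 1, 2, -4, -7
Step 4: Jensen sum = log(10/1) + log(10/2) + log(10/4) + log(10/7) = 5.185
Step 5: n(R) = number of terms in the Jensen sum = count of zeros inside |z| < 10 = 4

4


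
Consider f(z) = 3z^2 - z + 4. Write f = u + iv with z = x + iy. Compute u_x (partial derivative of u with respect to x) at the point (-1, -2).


Step 1: f(z) = 3(x+iy)^2 - (x+iy) + 4
Step 2: u = 3(x^2 - y^2) - x + 4
Step 3: u_x = 6x - 1
Step 4: At (-1, -2): u_x = -6 - 1 = -7

-7


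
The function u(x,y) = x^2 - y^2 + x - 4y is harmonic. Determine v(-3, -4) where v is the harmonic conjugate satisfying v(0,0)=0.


Step 1: v_x = -u_y = 2y + 4
Step 2: v_y = u_x = 2x + 1
Step 3: v = 2xy + 4x + y + C
Step 4: v(0,0) = 0 => C = 0
Step 5: v(-3, -4) = 8

8


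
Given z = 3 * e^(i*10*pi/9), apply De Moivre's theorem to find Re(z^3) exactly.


Step 1: By De Moivre's theorem, z^3 = 3^3 * e^(i*3*10*pi/9) = 27 * (cos(10*pi/3) + i*sin(10*pi/3))
Step 2: |z|^3 = 3^3 = 27
Step 3: Reduce the angle mod 2*pi: 10*pi/3 - 2*pi = 4*pi/3
Step 4: cos(4*pi/3) = -1/2
Step 5: Re(z^3) = 27 * (-1/2) = -27/2

-27/2


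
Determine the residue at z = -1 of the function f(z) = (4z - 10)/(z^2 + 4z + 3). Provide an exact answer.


Step 1: Q(z) = z^2 + 4z + 3 = (z + 1)(z + 3)
Step 2: Q'(z) = 2z + 4
Step 3: Q'(-1) = 2, P(-1) = -14
Step 4: Res = P(-1)/Q'(-1) = -14/2 = -7

-7


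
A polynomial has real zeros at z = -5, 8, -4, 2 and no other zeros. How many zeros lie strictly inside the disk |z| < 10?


Step 1: Check each root:
  z = -5: |-5| = 5 < 10
  z = 8: |8| = 8 < 10
  z = -4: |-4| = 4 < 10
  z = 2: |2| = 2 < 10
Step 2: Count = 4

4


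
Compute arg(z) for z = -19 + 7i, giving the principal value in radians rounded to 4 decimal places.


Step 1: z = -19 + 7i
Step 2: arg(z) = atan2(7, -19)
Step 3: arg(z) = 2.7886

2.7886


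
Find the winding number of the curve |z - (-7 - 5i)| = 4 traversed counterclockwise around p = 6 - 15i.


Step 1: Center c = (-7, -5), radius = 4
Step 2: |p - c|^2 = 13^2 + (-10)^2 = 269
Step 3: r^2 = 16
Step 4: |p-c| > r so winding number = 0

0


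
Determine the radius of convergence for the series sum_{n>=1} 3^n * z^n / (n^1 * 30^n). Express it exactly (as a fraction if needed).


Step 1: General term a_n = 3^n / (n^1 * 30^n)
Step 2: By the root test, |a_n|^(1/n) = 3 / (n^(1/n) * 30) -> 3/30 as n -> infinity (since n^(1/n) -> 1)
Step 3: R = 1/lim|a_n|^(1/n) = 30/3 = 10

10


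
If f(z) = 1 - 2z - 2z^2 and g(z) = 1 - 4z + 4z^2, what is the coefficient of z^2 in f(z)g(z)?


Step 1: z^2 term in f*g comes from: (1)*(4z^2) + (-2z)*(-4z) + (-2z^2)*(1)
Step 2: = 4 + 8 - 2
Step 3: = 10

10


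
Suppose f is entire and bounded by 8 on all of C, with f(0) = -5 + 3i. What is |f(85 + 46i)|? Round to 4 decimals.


Step 1: By Liouville's theorem, a bounded entire function is constant.
Step 2: f(z) = f(0) = -5 + 3i for all z.
Step 3: |f(w)| = |-5 + 3i| = sqrt(25 + 9)
Step 4: = 5.831

5.831


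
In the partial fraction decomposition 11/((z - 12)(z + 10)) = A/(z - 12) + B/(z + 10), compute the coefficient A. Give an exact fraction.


Step 1: Multiply both sides by (z - 12) and set z = 12
Step 2: A = 11 / (12 + 10)
Step 3: A = 11 / 22
Step 4: A = 1/2

1/2


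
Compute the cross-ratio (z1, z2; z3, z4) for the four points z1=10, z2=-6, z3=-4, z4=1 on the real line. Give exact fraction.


Step 1: (z1-z3)(z2-z4) = 14 * (-7) = -98
Step 2: (z1-z4)(z2-z3) = 9 * (-2) = -18
Step 3: Cross-ratio = 98/18 = 49/9

49/9


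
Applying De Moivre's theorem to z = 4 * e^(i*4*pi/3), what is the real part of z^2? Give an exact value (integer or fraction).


Step 1: By De Moivre's theorem, z^2 = 4^2 * e^(i*2*4*pi/3) = 16 * (cos(8*pi/3) + i*sin(8*pi/3))
Step 2: |z|^2 = 4^2 = 16
Step 3: Reduce the angle mod 2*pi: 8*pi/3 - 2*pi = 2*pi/3
Step 4: cos(2*pi/3) = -1/2
Step 5: Re(z^2) = 16 * (-1/2) = -8

-8


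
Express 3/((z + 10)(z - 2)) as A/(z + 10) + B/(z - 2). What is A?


Step 1: Multiply both sides by (z + 10) and set z = -10
Step 2: A = 3 / (-10 - 2)
Step 3: A = 3 / (-12)
Step 4: A = -1/4

-1/4


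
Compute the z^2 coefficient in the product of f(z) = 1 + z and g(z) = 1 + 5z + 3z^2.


Step 1: z^2 term in f*g comes from: (1)*(3z^2) + (z)*(5z) + (0)*(1)
Step 2: = 3 + 5 + 0
Step 3: = 8

8


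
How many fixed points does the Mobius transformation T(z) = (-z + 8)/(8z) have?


Step 1: Fixed points satisfy T(z) = z
Step 2: 8z^2 + z - 8 = 0
Step 3: Discriminant = 1^2 - 4*8*(-8) = 257
Step 4: Number of fixed points = 2

2


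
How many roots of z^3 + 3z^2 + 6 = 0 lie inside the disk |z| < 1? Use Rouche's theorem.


Step 1: On |z| = 1 the three terms have sizes |z^3| = 1^3 = 1, |3z^2| = 3*1^2 = 3, |6| = 6
Step 2: The dominant term is g(z) = 6; let h(z) = z^3 + 3z^2 so f = g + h
Step 3: On |z| = 1: |g| = 6 and |h| <= 1 + 3 = 4
Step 4: Since 6 > 4, |h| < |g| on |z| = 1, so by Rouche f has the same number of zeros as g inside |z| < 1
Step 5: g(z) = 6 is a nonzero constant with no zeros inside |z| < 1. Answer = 0

0
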